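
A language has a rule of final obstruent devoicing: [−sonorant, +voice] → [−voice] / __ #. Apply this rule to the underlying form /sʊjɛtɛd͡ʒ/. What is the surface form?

/d͡ʒ/ satisfies [−sonorant, +voice] and sits in __ #. The [−voice] counterpart of the voiced postalveolar affricate is /t͡ʃ/. Other segments in /sʊjɛtɛd͡ʒ/ either fail the structural description or are not in the environment, so the surface form is [sʊjɛtɛt͡ʃ].

[sʊjɛtɛt͡ʃ]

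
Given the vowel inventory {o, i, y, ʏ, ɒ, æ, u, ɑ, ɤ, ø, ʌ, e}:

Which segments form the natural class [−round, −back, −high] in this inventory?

Eliminate segments failing any feature: /o, y, ʏ, ɒ, u, ø/ are [+round]; /i/ is [+high]; /ɑ, ɤ, ʌ/ are [+back]. The remaining /æ, e/ satisfy [−round], [−back], [−high].

æ, e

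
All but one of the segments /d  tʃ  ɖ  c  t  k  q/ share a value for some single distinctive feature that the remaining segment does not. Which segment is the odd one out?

tʃ

The remaining segments after removing /tʃ/ share [−delayed release]; /tʃ/ (voiceless postalveolar affricate) is [+delayed release]. For every other candidate removal, the leftover set fails to share any single feature value that the removed segment lacks.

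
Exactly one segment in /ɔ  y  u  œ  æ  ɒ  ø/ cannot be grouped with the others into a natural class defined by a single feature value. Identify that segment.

æ

The remaining segments after removing /æ/ share [+round]; /æ/ (low front unrounded vowel) is [-round]. For every other candidate removal, the leftover set fails to share any single feature value that the removed segment lacks.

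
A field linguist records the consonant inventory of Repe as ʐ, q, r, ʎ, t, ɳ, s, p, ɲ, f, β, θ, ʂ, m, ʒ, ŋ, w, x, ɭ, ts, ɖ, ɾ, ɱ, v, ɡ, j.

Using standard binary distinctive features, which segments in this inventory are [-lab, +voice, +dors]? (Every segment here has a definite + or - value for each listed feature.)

First, the [-labial] segments are /ʐ, q, r, ʎ, t, ɳ, s, ɲ, θ, ʂ, ʒ, ŋ, x, ɭ, ts, ɖ, ɾ, ɡ, j/.
Of those, [+voice] gives /ʐ, r, ʎ, ɳ, ɲ, ʒ, ŋ, ɭ, ɖ, ɾ, ɡ, j/.
Among these, [+dorsal] leaves /ʎ, ɲ, ŋ, ɡ, j/.

ʎ, ɲ, ŋ, ɡ, j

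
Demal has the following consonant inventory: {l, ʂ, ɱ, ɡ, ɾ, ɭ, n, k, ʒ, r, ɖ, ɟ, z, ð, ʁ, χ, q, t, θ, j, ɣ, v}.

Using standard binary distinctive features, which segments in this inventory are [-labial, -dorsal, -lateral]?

ʂ, ɾ, n, ʒ, r, ɖ, z, ð, t, θ

Eliminate segments failing any feature: /l, ɭ/ are [+lateral]; /ɱ, v/ are [+labial]; /ɡ, k, ɟ, ʁ, χ, q, j, ɣ/ are [+dorsal]. The remaining /ʂ, ɾ, n, ʒ, r, ɖ, z, ð, t, θ/ satisfy [-labial], [-dorsal], [-lateral].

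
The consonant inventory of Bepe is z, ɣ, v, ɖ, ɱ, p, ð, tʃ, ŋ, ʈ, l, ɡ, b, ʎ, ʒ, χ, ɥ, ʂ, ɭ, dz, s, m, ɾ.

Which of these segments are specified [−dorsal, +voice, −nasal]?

Eliminate segments failing any feature: /ɣ, ŋ, ɡ, ʎ, χ, ɥ/ are [+dorsal]; /ɱ, m/ are [+nasal]; /p, tʃ, ʈ, ʂ, s/ are [−voice]. The remaining /z, v, ɖ, ð, l, b, ʒ, ɭ, dz, ɾ/ satisfy [−dorsal], [+voice], [−nasal].

z, v, ɖ, ð, l, b, ʒ, ɭ, dz, ɾ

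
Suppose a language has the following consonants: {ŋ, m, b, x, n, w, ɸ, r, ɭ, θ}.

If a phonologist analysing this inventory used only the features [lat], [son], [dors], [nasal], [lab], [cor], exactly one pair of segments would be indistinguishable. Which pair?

b, ɸ

/b/ (voiced bilabial stop) and /ɸ/ (voiceless bilabial fricative) are both [-lateral], [-sonorant], [-dorsal], [-nasal], [+labial], [-coronal], so none of the listed features separates them. (They do differ in [voice] and [continuant], which are not among the given features.) Every other pair in the inventory differs on at least one listed feature.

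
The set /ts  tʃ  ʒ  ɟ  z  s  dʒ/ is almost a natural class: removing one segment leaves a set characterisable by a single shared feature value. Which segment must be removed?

ɟ

The remaining segments after removing /ɟ/ share [+strident]; /ɟ/ (voiced palatal stop) is [−strident]. For every other candidate removal, the leftover set fails to share any single feature value that the removed segment lacks.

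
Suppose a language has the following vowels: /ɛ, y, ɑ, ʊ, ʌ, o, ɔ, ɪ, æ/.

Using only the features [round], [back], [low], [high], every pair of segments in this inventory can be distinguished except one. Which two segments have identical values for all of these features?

ɔ, o

On the given features, /ɔ/ and /o/ have an identical profile: [+round], [+back], [−low], [−high]. No other two segments in the inventory coincide on all 4 features. (They do differ in [tense], which is not among the given features.)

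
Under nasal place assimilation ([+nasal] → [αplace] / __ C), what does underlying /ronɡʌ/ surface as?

[roŋɡʌ]

/n/ sits before the [+dorsal] consonant /ɡ/, so it takes on [+dorsal] and surfaces as /ŋ/. The rest of the form is unaffected: [roŋɡʌ].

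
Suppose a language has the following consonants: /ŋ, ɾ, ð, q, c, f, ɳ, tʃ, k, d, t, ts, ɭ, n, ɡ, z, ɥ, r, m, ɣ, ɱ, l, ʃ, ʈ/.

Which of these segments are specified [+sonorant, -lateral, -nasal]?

ɾ, ɥ, r

Among the inventory, the [+sonorant] segments are /ŋ, ɾ, ɳ, ɭ, n, ɥ, r, m, ɱ, l/.
Of those, [-lateral] gives /ŋ, ɾ, ɳ, n, ɥ, r, m, ɱ/.
Then [-nasal] leaves /ɾ, ɥ, r/.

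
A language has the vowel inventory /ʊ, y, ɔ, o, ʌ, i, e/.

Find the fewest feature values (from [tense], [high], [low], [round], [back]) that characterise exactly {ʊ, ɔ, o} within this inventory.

[+back, +round]

/ʊ, ɔ, o/ are all [+back], [+round], and no other segment in the inventory matches both values. Dropping any one of them over-generates: [+round] alone would also admit /y/; [+back] alone would also admit /ʌ/. No other single listed feature picks out exactly this set either, so fewer than two features will not do.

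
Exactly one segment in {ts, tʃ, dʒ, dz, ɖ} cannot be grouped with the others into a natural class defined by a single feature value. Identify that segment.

ɖ

[delayed release] (equivalently [strident]) groups all but one: /dz, tʃ, ts, dʒ/ share [+delayed release] while /ɖ/ (voiced retroflex stop) alone is [-delayed release]. Removing any other segment would not leave a single-feature class that excludes it.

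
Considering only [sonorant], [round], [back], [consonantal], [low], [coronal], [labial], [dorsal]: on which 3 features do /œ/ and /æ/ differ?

[labial], [round], [low]

/œ/ is the mid front rounded lax vowel and /æ/ is the low front unrounded vowel. Both are [+sonorant], [−back], [−consonantal], [−coronal], [+dorsal]. /œ/ is [+labial] while /æ/ is [−labial]; /œ/ is [+round] while /æ/ is [−round]; /œ/ is [−low] while /æ/ is [+low], so the distinguishing features are [labial], [round], [low].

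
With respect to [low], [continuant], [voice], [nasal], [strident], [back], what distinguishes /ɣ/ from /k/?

/ɣ/ (voiced velar fricative) and /k/ (voiceless velar stop) agree on [−low], [−nasal], [−strident], [+back]. They differ on [voice] (/ɣ/ [+], /k/ [−]), [continuant] (/ɣ/ [+], /k/ [−]).

[voice], [continuant]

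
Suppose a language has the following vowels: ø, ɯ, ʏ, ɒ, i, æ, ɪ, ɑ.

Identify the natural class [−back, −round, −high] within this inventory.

Checking each segment against [−back], [−round], [−high]: /æ/ (low front unrounded vowel) satisfies every feature; every other segment in the inventory fails at least one.

æ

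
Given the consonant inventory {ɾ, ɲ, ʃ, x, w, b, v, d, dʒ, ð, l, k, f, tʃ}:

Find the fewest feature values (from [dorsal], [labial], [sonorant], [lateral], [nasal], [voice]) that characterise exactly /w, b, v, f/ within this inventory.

[+labial]

The target set is precisely the extension of [+labial] in this inventory.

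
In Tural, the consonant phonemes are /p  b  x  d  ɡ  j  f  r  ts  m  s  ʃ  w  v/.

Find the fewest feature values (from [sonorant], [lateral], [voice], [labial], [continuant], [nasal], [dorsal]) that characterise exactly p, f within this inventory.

[−voice, +labial]

The class [−voice], [+labial] has exactly /p, f/ as its extension in this inventory. No smaller conjunction from the listed features achieves this: [+labial] alone would also admit /b, m, w, v/; [−voice] alone would also admit /x, ts, s, ʃ/; and checking the remaining single features turns up none with this extension.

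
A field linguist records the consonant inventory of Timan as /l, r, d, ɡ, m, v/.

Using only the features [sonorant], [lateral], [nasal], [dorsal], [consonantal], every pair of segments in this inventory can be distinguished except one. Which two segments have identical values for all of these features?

On the given features, /v/ and /d/ have an identical profile: [-sonorant], [-lateral], [-nasal], [-dorsal], [+consonantal]. No other two segments in the inventory coincide on all 5 features. (They do differ in [continuant], [labial] and [coronal], which are not among the given features.)

v, d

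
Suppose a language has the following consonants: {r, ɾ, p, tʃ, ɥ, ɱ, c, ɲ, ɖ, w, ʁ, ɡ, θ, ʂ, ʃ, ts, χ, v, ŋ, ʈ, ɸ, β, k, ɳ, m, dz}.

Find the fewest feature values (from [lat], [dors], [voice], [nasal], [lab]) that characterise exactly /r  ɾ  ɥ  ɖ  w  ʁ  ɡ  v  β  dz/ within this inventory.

[+voice, -nasal]

The class [+voice], [-nasal] has exactly /r, ɾ, ɥ, ɖ, w, ʁ, ɡ, v, β, dz/ as its extension in this inventory. No smaller conjunction from the listed features achieves this: [-nasal] alone would also admit /p, tʃ, c, θ, …/; [+voice] alone would also admit /ɱ, ɲ, ŋ, ɳ, …/; and checking the remaining single features turns up none with this extension.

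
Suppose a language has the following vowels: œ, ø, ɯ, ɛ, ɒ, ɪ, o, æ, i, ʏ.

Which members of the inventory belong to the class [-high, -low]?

Checking each segment against [-high], [-low]: /œ/ (mid front rounded lax vowel), /ø/ (mid front rounded tense vowel), /ɛ/ (mid front unrounded lax vowel), /o/ (mid back rounded tense vowel) satisfy every feature; every other segment in the inventory fails at least one.

œ, ø, ɛ, o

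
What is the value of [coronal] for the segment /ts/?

[+coronal]

As the voiceless alveolar affricate, /ts/ is [+coronal].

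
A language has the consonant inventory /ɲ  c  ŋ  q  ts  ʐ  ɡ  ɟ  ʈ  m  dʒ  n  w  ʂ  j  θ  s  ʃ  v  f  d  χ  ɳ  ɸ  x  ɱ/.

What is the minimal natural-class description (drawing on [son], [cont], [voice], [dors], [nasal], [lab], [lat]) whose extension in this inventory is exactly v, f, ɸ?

The class [-sonorant], [+labial] has exactly /v, f, ɸ/ as its extension in this inventory. No smaller conjunction from the listed features achieves this: [+labial] alone would also admit /m, w, ɱ/; [-sonorant] alone would also admit /c, q, ts, ʐ, …/; and checking the remaining single features turns up none with this extension.

[-son, +lab]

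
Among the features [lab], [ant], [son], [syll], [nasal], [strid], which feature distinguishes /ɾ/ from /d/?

[sonorant]

The two segments share [-labial], [+anterior], [-syllabic], [-nasal], [-strident]. The only feature from the list on which they differ: /ɾ/ is [+sonorant] while /d/ is [-sonorant].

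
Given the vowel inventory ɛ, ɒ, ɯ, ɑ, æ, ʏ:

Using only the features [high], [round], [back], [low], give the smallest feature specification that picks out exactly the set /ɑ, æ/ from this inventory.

[+low, -round]

The class [+low], [-round] has exactly /ɑ, æ/ as its extension in this inventory. No smaller conjunction from the listed features achieves this: [-round] alone would also admit /ɛ, ɯ/; [+low] alone would also admit /ɒ/; and checking the remaining single features turns up none with this extension.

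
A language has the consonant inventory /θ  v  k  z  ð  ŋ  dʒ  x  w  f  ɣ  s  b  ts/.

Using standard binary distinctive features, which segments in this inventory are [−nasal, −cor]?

Checking each segment against [−nasal], [−coronal]: /v/ (voiced labiodental fricative), /k/ (voiceless velar stop), /x/ (voiceless velar fricative), /w/ (labial-velar glide), /f/ (voiceless labiodental fricative), /ɣ/ (voiced velar fricative), among others, satisfy every feature; every other segment in the inventory fails at least one.

v, k, x, w, f, ɣ, b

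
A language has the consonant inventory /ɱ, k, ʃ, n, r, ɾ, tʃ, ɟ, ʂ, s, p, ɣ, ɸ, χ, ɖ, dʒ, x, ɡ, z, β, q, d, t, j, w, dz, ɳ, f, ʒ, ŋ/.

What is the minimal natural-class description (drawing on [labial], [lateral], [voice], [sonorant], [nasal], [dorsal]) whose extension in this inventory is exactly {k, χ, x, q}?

[−voice, +dorsal]

/k, χ, x, q/ are all [−voice], [+dorsal], and no other segment in the inventory matches both values. Dropping any one of them over-generates: [+dorsal] alone would also admit /ɟ, ɣ, ɡ, j, …/; [−voice] alone would also admit /ʃ, tʃ, ʂ, s, …/. No other single listed feature picks out exactly this set either, so fewer than two features will not do.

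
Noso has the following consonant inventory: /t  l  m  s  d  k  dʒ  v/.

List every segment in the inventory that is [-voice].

The feature [voice] marks segments produced with vocal-fold vibration. In this inventory /t, s, k/ lack that property, so they are [-voice]; /l, m, d, dʒ, v/ are [+voice].

t, s, k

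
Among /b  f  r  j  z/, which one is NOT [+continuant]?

b

Every segment except /b/ is [+continuant]. /b/ (voiced bilabial stop) is [−continuant], so it is the exception.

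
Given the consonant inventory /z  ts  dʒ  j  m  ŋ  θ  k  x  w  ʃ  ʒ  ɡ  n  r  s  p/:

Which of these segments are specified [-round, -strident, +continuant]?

Checking each segment against [-round], [-strident], [+continuant]: /j/ (palatal glide), /θ/ (voiceless dental fricative), /x/ (voiceless velar fricative), /r/ (alveolar trill) satisfy every feature; every other segment in the inventory fails at least one.

j, θ, x, r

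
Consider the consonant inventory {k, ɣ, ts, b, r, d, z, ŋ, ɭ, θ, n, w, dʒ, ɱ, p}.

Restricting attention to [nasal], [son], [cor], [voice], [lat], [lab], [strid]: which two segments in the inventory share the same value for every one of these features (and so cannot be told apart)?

Both /z/ and /dʒ/ are [−nasal], [−sonorant], [+coronal], [+voice], [−lateral], [−labial], [+strident]. Since the list omits [continuant], [anterior] and [distributed] — which do distinguish the voiced alveolar fricative from the voiced postalveolar affricate — this pair collapses; all other pairs remain distinct.

z, dʒ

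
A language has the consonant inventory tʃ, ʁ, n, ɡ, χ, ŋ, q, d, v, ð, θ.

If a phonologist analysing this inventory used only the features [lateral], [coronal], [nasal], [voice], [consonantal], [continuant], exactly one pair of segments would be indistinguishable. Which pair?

Both /v/ and /ʁ/ are [−lateral], [−coronal], [−nasal], [+voice], [+consonantal], [+continuant]. Since the list omits [labial] and [dorsal] — which do distinguish the voiced labiodental fricative from the voiced uvular fricative — this pair collapses; all other pairs remain distinct.

v, ʁ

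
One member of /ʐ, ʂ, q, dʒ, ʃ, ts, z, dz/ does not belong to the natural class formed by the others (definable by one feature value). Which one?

q

/dʒ, dz, z, ts, ʃ, ʐ, ʂ/ are all [+strident], but /q/ (voiceless uvular stop) is [-strident]. No other single segment can be removed to leave a set sharing one feature value that the removed segment lacks, so /q/ is the odd one out.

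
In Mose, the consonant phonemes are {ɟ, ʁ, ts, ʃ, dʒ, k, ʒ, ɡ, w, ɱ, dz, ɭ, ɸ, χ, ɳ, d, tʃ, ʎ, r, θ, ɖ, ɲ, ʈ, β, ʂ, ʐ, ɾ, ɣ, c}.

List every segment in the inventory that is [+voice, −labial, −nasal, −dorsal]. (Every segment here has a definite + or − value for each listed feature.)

dʒ, ʒ, dz, ɭ, d, r, ɖ, ʐ, ɾ

Checking each segment against [+voice], [−labial], [−nasal], [−dorsal]: /dʒ/ (voiced postalveolar affricate), /ʒ/ (voiced postalveolar fricative), /dz/ (voiced alveolar affricate), /ɭ/ (retroflex lateral approximant), /d/ (voiced alveolar stop), /r/ (alveolar trill), among others, satisfy every feature; every other segment in the inventory fails at least one.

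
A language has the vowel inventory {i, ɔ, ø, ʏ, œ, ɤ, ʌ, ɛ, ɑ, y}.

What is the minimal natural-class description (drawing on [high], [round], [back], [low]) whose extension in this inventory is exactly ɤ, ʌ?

Every target segment is [−low], [+back], [−round]; each remaining inventory member fails at least one of these. Each conjunct is needed — [+back, −round] alone would also admit /ɑ/; [−low, −round] alone would also admit /i, ɛ/; [−low, +back] alone would also admit /ɔ/ — and no other combination of two listed features has exactly this extension, so three is the minimum.

[−low, +back, −round]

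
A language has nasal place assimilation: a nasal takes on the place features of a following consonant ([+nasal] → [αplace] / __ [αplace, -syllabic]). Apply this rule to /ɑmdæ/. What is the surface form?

In /ɑmdæ/, the nasal /m/ precedes /d/, which is [+coronal]. The nasal assimilates in place, becoming the [+coronal] nasal /n/. The surface form is [ɑndæ].

[ɑndæ]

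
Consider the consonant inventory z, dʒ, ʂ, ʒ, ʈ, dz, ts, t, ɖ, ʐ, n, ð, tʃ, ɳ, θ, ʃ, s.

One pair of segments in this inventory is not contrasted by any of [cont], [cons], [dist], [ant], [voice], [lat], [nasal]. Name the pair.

Both /t/ and /ts/ are [-continuant], [+consonantal], [-distributed], [+anterior], [-voice], [-lateral], [-nasal]. Since the list omits [strident] and [delayed release] — which do distinguish the voiceless alveolar stop from the voiceless alveolar affricate — this pair collapses; all other pairs remain distinct.

t, ts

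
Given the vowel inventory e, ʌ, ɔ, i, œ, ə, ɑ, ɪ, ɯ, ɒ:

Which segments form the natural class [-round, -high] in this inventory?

e, ʌ, ə, ɑ

First, the [-round] segments are /e, ʌ, i, ə, ɑ, ɪ, ɯ/.
Among these, [-high] leaves /e, ʌ, ə, ɑ/.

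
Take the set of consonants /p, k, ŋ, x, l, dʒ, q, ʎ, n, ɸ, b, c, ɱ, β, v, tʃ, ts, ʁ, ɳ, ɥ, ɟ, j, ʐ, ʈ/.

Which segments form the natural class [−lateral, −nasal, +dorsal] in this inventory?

Eliminate segments failing any feature: /p, dʒ, ɸ, b, β, v, tʃ, ts, ʐ, ʈ/ are [−dorsal]; /ŋ, n, ɱ, ɳ/ are [+nasal]; /l, ʎ/ are [+lateral]. The remaining /k, x, q, c, ʁ, ɥ, ɟ, j/ satisfy [−lateral], [−nasal], [+dorsal].

k, x, q, c, ʁ, ɥ, ɟ, j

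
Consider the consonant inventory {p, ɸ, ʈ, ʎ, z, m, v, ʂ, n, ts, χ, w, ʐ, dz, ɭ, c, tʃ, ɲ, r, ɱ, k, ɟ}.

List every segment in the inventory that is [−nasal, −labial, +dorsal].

Eliminate segments failing any feature: /p, ɸ, v, w/ are [+labial]; /ʈ, z, ʂ, ts, ʐ, dz, ɭ, tʃ, r/ are [−dorsal]; /m, n, ɲ, ɱ/ are [+nasal]. The remaining /ʎ, χ, c, k, ɟ/ satisfy [−nasal], [−labial], [+dorsal].

ʎ, χ, c, k, ɟ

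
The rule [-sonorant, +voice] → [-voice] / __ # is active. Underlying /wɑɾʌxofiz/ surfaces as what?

The only segment in the rule's environment that also matches [-sonorant, +voice] is /z/. Applying [-voice] turns the voiced alveolar fricative into /s/ (voiceless alveolar fricative), giving [wɑɾʌxofis].

[wɑɾʌxofis]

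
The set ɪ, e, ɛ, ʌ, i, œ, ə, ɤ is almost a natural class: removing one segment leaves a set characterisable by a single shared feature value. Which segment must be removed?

/i, ɤ, ɪ, ʌ, ɛ, e, ə/ are all [−round], but /œ/ (mid front rounded lax vowel) is [+round]. No other single segment can be removed to leave a set sharing one feature value that the removed segment lacks, so /œ/ is the odd one out.

œ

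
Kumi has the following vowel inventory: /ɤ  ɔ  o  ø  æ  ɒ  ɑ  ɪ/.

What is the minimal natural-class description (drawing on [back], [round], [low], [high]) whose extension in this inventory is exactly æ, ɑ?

[+low, −round]

Every target segment is [+low], [−round]; each remaining inventory member fails at least one of these. Each conjunct is needed — [−round] alone would also admit /ɤ, ɪ/; [+low] alone would also admit /ɒ/ — and no other single listed feature has exactly this extension, so two is the minimum.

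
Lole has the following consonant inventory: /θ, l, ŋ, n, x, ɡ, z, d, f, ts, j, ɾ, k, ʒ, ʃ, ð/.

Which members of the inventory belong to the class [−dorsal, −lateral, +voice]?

Eliminate segments failing any feature: /θ, f, ts, ʃ/ are [−voice]; /l/ is [+lateral]; /ŋ, x, ɡ, j, k/ are [+dorsal]. The remaining /n, z, d, ɾ, ʒ, ð/ satisfy [−dorsal], [−lateral], [+voice].

n, z, d, ɾ, ʒ, ð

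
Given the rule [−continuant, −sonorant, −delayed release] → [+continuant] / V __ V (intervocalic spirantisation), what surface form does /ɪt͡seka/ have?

Only /k/ occurs between two vowels (/e/ __ /a/) and matches the structural description. It is a voiceless velar stop, so [−continuant, −sonorant, −delayed release] holds; changing it to [+continuant] with all other features held fixed yields /x/ (voiceless velar fricative). No other segment meets both the structural description and the environment, so the output is [ɪt͡sexa].

[ɪt͡sexa]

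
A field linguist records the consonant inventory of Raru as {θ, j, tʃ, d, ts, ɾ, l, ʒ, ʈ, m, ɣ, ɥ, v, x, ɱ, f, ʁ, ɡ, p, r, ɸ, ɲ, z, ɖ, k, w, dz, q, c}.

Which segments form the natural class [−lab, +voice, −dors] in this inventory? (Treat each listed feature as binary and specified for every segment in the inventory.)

Among the inventory, the [−labial] segments are /θ, j, tʃ, d, ts, ɾ, l, ʒ, ʈ, ɣ, x, ʁ, ɡ, r, ɲ, z, ɖ, k, dz, q, c/.
Among these, [+voice] gives /j, d, ɾ, l, ʒ, ɣ, ʁ, ɡ, r, ɲ, z, ɖ, dz/.
Of those, [−dorsal] leaves /d, ɾ, l, ʒ, r, z, ɖ, dz/.

d, ɾ, l, ʒ, r, z, ɖ, dz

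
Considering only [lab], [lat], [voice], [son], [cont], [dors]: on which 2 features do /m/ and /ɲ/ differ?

/m/ (bilabial nasal) and /ɲ/ (palatal nasal) agree on [-lateral], [+voice], [+sonorant], [-continuant]. They differ on [labial] (/m/ [+], /ɲ/ [-]), [dorsal] (/m/ [-], /ɲ/ [+]).

[labial], [dorsal]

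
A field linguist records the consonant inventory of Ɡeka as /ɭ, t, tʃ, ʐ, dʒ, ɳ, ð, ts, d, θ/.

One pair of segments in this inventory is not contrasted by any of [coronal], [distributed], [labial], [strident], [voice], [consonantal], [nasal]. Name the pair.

d, ɭ

Both /d/ and /ɭ/ are [+coronal], [−distributed], [−labial], [−strident], [+voice], [+consonantal], [−nasal]. Since the list omits [sonorant], [lateral] and [anterior] — which do distinguish the voiced alveolar stop from the retroflex lateral approximant — this pair collapses; all other pairs remain distinct.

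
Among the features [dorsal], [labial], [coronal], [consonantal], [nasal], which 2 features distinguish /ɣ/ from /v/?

/ɣ/ (voiced velar fricative) and /v/ (voiced labiodental fricative) agree on [-coronal], [+consonantal], [-nasal]. They differ on [labial] (/ɣ/ [-], /v/ [+]), [dorsal] (/ɣ/ [+], /v/ [-]).

[labial], [dorsal]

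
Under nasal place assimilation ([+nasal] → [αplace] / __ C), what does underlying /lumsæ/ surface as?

In /lumsæ/, the nasal /m/ precedes /s/, which is [+coronal]. The nasal assimilates in place, becoming the [+coronal] nasal /n/. The surface form is [lunsæ].

[lunsæ]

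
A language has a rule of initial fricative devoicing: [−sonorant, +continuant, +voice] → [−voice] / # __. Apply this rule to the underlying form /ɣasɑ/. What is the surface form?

/ɣ/ satisfies [−sonorant, +continuant, +voice] and sits in # __. The [−voice] counterpart of the voiced velar fricative is /x/. Other segments in /ɣasɑ/ either fail the structural description or are not in the environment, so the surface form is [xasɑ].

[xasɑ]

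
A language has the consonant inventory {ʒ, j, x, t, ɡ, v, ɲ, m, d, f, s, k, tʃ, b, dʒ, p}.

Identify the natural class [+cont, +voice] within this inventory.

Eliminate segments failing any feature: /x, f, s/ are [−voice]; /t, ɡ, ɲ, m, d, k, tʃ, b, dʒ, p/ are [−continuant]. The remaining /ʒ, j, v/ satisfy [+continuant], [+voice].

ʒ, j, v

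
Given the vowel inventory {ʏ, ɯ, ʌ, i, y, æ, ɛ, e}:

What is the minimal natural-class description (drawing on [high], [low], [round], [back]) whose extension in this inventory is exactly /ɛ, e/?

The class [-high], [-low], [-back] has exactly /ɛ, e/ as its extension in this inventory. No smaller conjunction from the listed features achieves this: [-low, -back] alone would also admit /ʏ, i, y/; [-high, -back] alone would also admit /æ/; [-high, -low] alone would also admit /ʌ/; and checking the remaining two-feature bundles turns up none with this extension.

[-high, -low, -back]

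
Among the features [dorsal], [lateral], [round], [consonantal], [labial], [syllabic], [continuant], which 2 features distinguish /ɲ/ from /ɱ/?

/ɲ/ is the palatal nasal and /ɱ/ is the labiodental nasal. Both are [-lateral], [-round], [+consonantal], [-syllabic], [-continuant]. /ɲ/ is [-labial] while /ɱ/ is [+labial]; /ɲ/ is [+dorsal] while /ɱ/ is [-dorsal], so the distinguishing features are [labial], [dorsal].

[labial], [dorsal]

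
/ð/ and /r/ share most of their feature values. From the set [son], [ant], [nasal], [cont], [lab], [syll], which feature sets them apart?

/ð/ is the voiced dental fricative and /r/ is the alveolar trill. Both are [+anterior], [−nasal], [+continuant], [−labial], [−syllabic]. /ð/ is [−sonorant] while /r/ is [+sonorant], so the distinguishing feature is [sonorant].

[sonorant]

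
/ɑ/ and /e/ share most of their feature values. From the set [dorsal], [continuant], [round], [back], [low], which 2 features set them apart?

The two segments share [+dorsal], [+continuant], [-round]. The only features from the list on which they differ: /ɑ/ is [+low] while /e/ is [-low]; /ɑ/ is [+back] while /e/ is [-back].

[low], [back]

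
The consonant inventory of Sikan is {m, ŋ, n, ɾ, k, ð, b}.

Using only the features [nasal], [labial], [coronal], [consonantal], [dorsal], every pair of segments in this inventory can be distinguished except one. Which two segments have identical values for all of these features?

/ɾ/ (alveolar tap) and /ð/ (voiced dental fricative) are both [−nasal], [−labial], [+coronal], [+consonantal], [−dorsal], so none of the listed features separates them. (They do differ in [sonorant], which is not among the given features.) Every other pair in the inventory differs on at least one listed feature.

ɾ, ð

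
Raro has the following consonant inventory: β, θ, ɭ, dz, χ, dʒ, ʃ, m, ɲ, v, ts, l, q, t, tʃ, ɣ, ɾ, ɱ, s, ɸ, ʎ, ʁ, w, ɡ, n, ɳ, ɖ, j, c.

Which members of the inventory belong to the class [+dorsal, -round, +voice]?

ɲ, ɣ, ʎ, ʁ, ɡ, j

Eliminate segments failing any feature: /β, θ, ɭ, dz, dʒ, ʃ, m, v, ts, l, t, tʃ, ɾ, ɱ, s, ɸ, n, ɳ, ɖ/ are [-dorsal]; /χ, q, c/ are [-voice]; /w/ is [+round]. The remaining /ɲ, ɣ, ʎ, ʁ, ɡ, j/ satisfy [+dorsal], [-round], [+voice].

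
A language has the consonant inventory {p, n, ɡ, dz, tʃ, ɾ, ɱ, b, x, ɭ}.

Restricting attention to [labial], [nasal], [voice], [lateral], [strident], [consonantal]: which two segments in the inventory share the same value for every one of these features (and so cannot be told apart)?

ɾ, ɡ

Both /ɾ/ and /ɡ/ are [−labial], [−nasal], [+voice], [−lateral], [−strident], [+consonantal]. Since the list omits [sonorant], [coronal] and [dorsal] — which do distinguish the alveolar tap from the voiced velar stop — this pair collapses; all other pairs remain distinct.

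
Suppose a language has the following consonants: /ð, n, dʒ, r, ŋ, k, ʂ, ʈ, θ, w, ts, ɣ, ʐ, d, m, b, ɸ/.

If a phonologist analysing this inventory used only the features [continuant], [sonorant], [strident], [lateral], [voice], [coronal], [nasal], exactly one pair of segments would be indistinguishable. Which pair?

ŋ, m

Both /ŋ/ and /m/ are [−continuant], [+sonorant], [−strident], [−lateral], [+voice], [−coronal], [+nasal]. Since the list omits [labial] and [dorsal] — which do distinguish the velar nasal from the bilabial nasal — this pair collapses; all other pairs remain distinct.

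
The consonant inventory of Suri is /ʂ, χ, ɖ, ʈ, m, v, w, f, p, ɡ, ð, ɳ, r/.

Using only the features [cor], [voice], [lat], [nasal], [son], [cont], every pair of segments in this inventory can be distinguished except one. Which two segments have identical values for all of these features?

On the given features, /f/ and /χ/ have an identical profile: [-coronal], [-voice], [-lateral], [-nasal], [-sonorant], [+continuant]. No other two segments in the inventory coincide on all 6 features. (They do differ in [labial] and [dorsal], which are not among the given features.)

f, χ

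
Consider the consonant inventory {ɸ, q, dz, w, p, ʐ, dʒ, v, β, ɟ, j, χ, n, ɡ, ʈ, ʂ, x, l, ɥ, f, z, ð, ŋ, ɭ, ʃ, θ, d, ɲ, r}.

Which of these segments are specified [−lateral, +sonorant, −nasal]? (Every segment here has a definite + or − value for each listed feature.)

Among the inventory, the [−lateral] segments are /ɸ, q, dz, w, p, ʐ, dʒ, v, β, ɟ, j, χ, n, ɡ, ʈ, ʂ, x, ɥ, f, z, ð, ŋ, ʃ, θ, d, ɲ, r/.
Of those, [+sonorant] gives /w, j, n, ɥ, ŋ, ɲ, r/.
Among these, [−nasal] leaves /w, j, ɥ, r/.

w, j, ɥ, r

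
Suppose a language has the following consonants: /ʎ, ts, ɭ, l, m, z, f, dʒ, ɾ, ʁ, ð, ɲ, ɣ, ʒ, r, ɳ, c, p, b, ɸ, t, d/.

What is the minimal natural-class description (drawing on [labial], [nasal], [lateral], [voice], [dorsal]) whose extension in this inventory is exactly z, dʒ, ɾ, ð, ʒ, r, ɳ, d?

[+voice, −lateral, −labial, −dorsal]

Every target segment is [+voice], [−lateral], [−labial], [−dorsal]; each remaining inventory member fails at least one of these. Each conjunct is needed — [−lateral, −labial, −dorsal] alone would also admit /ts, t/; [+voice, −labial, −dorsal] alone would also admit /ɭ, l/; [+voice, −lateral, −dorsal] alone would also admit /m, b/; [+voice, −lateral, −labial] alone would also admit /ʁ, ɲ, ɣ/ — and no other combination of three listed features has exactly this extension, so four is the minimum.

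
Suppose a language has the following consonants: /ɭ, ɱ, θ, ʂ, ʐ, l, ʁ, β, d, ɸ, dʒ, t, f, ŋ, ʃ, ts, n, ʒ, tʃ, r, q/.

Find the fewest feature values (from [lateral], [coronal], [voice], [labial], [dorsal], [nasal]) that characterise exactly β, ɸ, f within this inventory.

The class [−nasal], [+labial] has exactly /β, ɸ, f/ as its extension in this inventory. No smaller conjunction from the listed features achieves this: [+labial] alone would also admit /ɱ/; [−nasal] alone would also admit /ɭ, θ, ʂ, ʐ, …/; and checking the remaining single features turns up none with this extension.

[−nasal, +labial]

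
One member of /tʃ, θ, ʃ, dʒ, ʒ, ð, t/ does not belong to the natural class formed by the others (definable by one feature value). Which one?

[distributed] groups all but one: /dʒ, ð, ʃ, ʒ, tʃ, θ/ share [+distributed] while /t/ (voiceless alveolar stop) alone is [−distributed]. Removing any other segment would not leave a single-feature class that excludes it.

t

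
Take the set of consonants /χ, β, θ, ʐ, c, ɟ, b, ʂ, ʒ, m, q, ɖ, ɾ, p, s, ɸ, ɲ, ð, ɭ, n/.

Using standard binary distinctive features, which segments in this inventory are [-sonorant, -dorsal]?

β, θ, ʐ, b, ʂ, ʒ, ɖ, p, s, ɸ, ð

Among the inventory, the [-sonorant] segments are /χ, β, θ, ʐ, c, ɟ, b, ʂ, ʒ, q, ɖ, p, s, ɸ, ð/.
Then [-dorsal] leaves /β, θ, ʐ, b, ʂ, ʒ, ɖ, p, s, ɸ, ð/.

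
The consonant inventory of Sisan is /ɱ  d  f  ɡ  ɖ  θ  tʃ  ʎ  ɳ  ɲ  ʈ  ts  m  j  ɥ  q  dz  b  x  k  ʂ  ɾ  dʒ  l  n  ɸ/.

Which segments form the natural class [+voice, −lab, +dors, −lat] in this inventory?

Checking each segment against [+voice], [−labial], [+dorsal], [−lateral]: /ɡ/ (voiced velar stop), /ɲ/ (palatal nasal), /j/ (palatal glide) satisfy every feature; every other segment in the inventory fails at least one.

ɡ, ɲ, j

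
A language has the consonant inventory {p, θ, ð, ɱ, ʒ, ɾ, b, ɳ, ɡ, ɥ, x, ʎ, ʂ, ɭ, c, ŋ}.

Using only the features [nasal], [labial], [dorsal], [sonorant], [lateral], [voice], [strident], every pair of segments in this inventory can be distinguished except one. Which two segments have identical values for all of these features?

On the given features, /x/ and /c/ have an identical profile: [-nasal], [-labial], [+dorsal], [-sonorant], [-lateral], [-voice], [-strident]. No other two segments in the inventory coincide on all 7 features. (They do differ in [continuant] and [back], which are not among the given features.)

x, c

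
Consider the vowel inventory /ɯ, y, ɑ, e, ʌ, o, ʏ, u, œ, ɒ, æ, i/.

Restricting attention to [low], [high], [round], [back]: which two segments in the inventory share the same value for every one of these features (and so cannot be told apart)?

ʏ, y

/ʏ/ (high front rounded lax vowel) and /y/ (high front rounded tense vowel) are both [−low], [+high], [+round], [−back], so none of the listed features separates them. (They do differ in [tense], which is not among the given features.) Every other pair in the inventory differs on at least one listed feature.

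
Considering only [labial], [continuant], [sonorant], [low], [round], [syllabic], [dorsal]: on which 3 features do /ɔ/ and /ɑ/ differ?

[labial], [round], [low]

/ɔ/ (mid back rounded lax vowel) and /ɑ/ (low back unrounded vowel) agree on [+continuant], [+sonorant], [+syllabic], [+dorsal]. They differ on [labial] (/ɔ/ [+], /ɑ/ [-]), [round] (/ɔ/ [+], /ɑ/ [-]), [low] (/ɔ/ [-], /ɑ/ [+]).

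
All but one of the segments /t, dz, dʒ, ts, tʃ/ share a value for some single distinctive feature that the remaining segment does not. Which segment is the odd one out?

t

[delayed release] (equivalently [strident]) groups all but one: /tʃ, ts, dz, dʒ/ share [+delayed release] while /t/ (voiceless alveolar stop) alone is [-delayed release]. Removing any other segment would not leave a single-feature class that excludes it.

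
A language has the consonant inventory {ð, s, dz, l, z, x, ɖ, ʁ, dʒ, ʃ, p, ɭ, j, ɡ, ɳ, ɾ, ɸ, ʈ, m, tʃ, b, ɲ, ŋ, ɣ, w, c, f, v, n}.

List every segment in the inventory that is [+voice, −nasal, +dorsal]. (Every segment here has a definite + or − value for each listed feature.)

ʁ, j, ɡ, ɣ, w

Among the inventory, the [+voice] segments are /ð, dz, l, z, ɖ, ʁ, dʒ, ɭ, j, ɡ, ɳ, ɾ, m, b, ɲ, ŋ, ɣ, w, v, n/.
Within that set, [−nasal] gives /ð, dz, l, z, ɖ, ʁ, dʒ, ɭ, j, ɡ, ɾ, b, ɣ, w, v/.
Among these, [+dorsal] leaves /ʁ, j, ɡ, ɣ, w/.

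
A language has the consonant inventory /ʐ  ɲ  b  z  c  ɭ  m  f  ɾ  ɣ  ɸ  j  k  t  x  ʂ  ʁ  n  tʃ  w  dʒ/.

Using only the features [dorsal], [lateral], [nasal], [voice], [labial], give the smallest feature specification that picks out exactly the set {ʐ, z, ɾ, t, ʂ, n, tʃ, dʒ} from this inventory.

[−lateral, −labial, −dorsal]

The class [−lateral], [−labial], [−dorsal] has exactly /ʐ, z, ɾ, t, ʂ, n, tʃ, dʒ/ as its extension in this inventory. No smaller conjunction from the listed features achieves this: [−labial, −dorsal] alone would also admit /ɭ/; [−lateral, −dorsal] alone would also admit /b, m, f, ɸ/; [−lateral, −labial] alone would also admit /ɲ, c, ɣ, j, …/; and checking the remaining two-feature bundles turns up none with this extension.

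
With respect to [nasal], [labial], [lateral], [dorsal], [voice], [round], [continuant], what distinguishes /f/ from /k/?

[continuant], [labial], [dorsal]

The two segments share [-nasal], [-lateral], [-voice], [-round]. The only features from the list on which they differ: /f/ is [+continuant] while /k/ is [-continuant]; /f/ is [+labial] while /k/ is [-labial]; /f/ is [-dorsal] while /k/ is [+dorsal].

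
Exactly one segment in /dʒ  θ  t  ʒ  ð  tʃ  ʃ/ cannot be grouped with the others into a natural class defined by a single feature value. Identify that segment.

[distributed] groups all but one: /ð, dʒ, θ, tʃ, ʃ, ʒ/ share [+distributed] while /t/ (voiceless alveolar stop) alone is [−distributed]. Removing any other segment would not leave a single-feature class that excludes it.

t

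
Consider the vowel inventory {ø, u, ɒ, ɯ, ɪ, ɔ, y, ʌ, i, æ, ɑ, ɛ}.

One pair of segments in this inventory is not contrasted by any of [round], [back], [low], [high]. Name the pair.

Both /ɪ/ and /i/ are [-round], [-back], [-low], [+high]. Since the list omits [tense] — which does distinguish the high front unrounded lax vowel from the high front unrounded tense vowel — this pair collapses; all other pairs remain distinct.

ɪ, i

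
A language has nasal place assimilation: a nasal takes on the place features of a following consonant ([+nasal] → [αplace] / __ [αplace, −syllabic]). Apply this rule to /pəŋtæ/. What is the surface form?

[pəntæ]

In /pəŋtæ/, the nasal /ŋ/ precedes /t/, which is [+coronal]. The nasal assimilates in place, becoming the [+coronal] nasal /n/. The surface form is [pəntæ].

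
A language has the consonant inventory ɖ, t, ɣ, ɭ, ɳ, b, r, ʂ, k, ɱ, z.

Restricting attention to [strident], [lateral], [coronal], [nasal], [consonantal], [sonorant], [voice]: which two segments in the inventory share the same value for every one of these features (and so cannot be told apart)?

On the given features, /b/ and /ɣ/ have an identical profile: [-strident], [-lateral], [-coronal], [-nasal], [+consonantal], [-sonorant], [+voice]. No other two segments in the inventory coincide on all 7 features. (They do differ in [continuant], [labial] and [dorsal], which are not among the given features.)

b, ɣ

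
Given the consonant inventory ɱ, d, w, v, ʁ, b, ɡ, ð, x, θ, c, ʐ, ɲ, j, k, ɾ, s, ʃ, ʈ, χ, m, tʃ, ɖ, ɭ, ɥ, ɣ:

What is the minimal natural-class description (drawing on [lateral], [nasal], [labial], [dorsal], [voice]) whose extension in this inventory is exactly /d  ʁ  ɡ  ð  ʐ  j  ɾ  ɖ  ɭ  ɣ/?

[+voice, −nasal, −labial]

Every target segment is [+voice], [−nasal], [−labial]; each remaining inventory member fails at least one of these. Each conjunct is needed — [−nasal, −labial] alone would also admit /x, θ, c, k, …/; [+voice, −labial] alone would also admit /ɲ/; [+voice, −nasal] alone would also admit /w, v, b, ɥ/ — and no other combination of two listed features has exactly this extension, so three is the minimum.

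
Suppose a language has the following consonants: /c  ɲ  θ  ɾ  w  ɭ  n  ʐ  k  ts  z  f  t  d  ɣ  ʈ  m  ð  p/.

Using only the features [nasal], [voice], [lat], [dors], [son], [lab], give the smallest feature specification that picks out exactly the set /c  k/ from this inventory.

Every target segment is [-voice], [+dorsal]; each remaining inventory member fails at least one of these. Each conjunct is needed — [+dorsal] alone would also admit /ɲ, w, ɣ/; [-voice] alone would also admit /θ, ts, f, t, …/ — and no other single listed feature has exactly this extension, so two is the minimum.

[-voice, +dors]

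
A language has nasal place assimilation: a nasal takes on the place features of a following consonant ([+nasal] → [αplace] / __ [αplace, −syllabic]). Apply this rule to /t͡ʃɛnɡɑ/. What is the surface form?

/n/ sits before the [+dorsal] consonant /ɡ/, so it takes on [+dorsal] and surfaces as /ŋ/. The rest of the form is unaffected: [t͡ʃɛŋɡɑ].

[t͡ʃɛŋɡɑ]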